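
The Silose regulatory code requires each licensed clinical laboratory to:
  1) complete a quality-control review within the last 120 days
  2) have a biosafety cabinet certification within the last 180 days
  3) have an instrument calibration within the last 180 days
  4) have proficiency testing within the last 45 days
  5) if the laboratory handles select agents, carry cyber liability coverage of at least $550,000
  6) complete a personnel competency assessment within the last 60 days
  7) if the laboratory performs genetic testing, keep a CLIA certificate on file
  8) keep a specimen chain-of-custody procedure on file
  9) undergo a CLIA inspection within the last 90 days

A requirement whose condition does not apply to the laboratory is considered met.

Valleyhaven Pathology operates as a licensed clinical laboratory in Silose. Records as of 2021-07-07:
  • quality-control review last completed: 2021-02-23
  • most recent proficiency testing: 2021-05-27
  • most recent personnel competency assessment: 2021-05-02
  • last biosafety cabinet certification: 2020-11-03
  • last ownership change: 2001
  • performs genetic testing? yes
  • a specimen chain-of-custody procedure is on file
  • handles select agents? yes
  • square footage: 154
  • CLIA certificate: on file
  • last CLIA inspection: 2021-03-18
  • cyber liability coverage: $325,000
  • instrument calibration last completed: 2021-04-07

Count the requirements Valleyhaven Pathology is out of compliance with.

1. quality-control review 134 days ago vs limit 120 → not met
2. biosafety cabinet certification 246 days ago vs limit 180 → not met
3. instrument calibration 91 days ago vs limit 180 → met
4. proficiency testing 41 days ago vs limit 45 → met
5. condition 'handles select agents' holds; cyber liability coverage $325,000 < $550,000 → not met
6. personnel competency assessment 66 days ago vs limit 60 → not met
7. condition 'performs genetic testing' holds; CLIA certificate present → met
8. specimen chain-of-custody procedure present → met
9. CLIA inspection 111 days ago vs limit 90 → not met
Not met: 5 of 9

5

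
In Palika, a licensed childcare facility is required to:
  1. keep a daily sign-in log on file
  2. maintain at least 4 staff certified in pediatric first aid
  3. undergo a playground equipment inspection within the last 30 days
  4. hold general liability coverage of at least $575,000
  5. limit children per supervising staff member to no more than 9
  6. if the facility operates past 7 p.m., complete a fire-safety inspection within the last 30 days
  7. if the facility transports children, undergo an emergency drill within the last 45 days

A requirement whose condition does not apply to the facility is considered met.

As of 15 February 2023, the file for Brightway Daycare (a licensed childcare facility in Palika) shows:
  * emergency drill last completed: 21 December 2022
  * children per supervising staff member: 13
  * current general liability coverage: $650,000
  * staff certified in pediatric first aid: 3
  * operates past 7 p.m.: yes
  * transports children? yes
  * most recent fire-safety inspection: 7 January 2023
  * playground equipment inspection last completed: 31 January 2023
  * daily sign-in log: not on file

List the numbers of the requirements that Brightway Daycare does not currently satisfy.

1, 2, 5, 6, 7

1. daily sign-in log absent → not met
2. staff certified in pediatric first aid 3 < 4 → not met
3. playground equipment inspection 15 days ago vs limit 30 → met
4. general liability coverage $650,000 ≥ $575,000 → met
5. children per supervising staff member 13 > 9 → not met
6. condition 'operates past 7 p.m.' holds; fire-safety inspection 39 days ago vs limit 30 → not met
7. condition 'transports children' holds; emergency drill 56 days ago vs limit 45 → not met
Not met: 1, 2, 5, 6, 7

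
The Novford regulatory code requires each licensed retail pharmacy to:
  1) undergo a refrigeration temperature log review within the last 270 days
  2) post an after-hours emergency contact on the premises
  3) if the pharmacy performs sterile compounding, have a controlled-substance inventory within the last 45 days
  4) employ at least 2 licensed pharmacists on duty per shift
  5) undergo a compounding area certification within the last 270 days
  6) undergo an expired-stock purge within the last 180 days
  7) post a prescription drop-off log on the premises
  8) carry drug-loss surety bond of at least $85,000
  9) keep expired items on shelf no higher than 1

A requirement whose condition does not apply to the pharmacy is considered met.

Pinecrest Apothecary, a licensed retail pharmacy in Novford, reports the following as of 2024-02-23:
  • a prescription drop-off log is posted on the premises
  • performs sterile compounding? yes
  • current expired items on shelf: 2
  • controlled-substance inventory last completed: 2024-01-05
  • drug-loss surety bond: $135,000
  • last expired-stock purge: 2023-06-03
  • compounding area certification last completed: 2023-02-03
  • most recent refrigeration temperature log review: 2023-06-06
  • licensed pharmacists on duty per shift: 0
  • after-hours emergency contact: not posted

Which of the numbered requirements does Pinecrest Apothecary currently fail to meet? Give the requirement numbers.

1. refrigeration temperature log review 262 days ago vs limit 270 → met
2. after-hours emergency contact absent → not met
3. condition 'performs sterile compounding' holds; controlled-substance inventory 49 days ago vs limit 45 → not met
4. licensed pharmacists on duty per shift 0 < 2 → not met
5. compounding area certification 385 days ago vs limit 270 → not met
6. expired-stock purge 265 days ago vs limit 180 → not met
7. prescription drop-off log present → met
8. drug-loss surety bond $135,000 ≥ $85,000 → met
9. expired items on shelf 2 > 1 → not met
Not met: 2, 3, 4, 5, 6, 9

2, 3, 4, 5, 6, 9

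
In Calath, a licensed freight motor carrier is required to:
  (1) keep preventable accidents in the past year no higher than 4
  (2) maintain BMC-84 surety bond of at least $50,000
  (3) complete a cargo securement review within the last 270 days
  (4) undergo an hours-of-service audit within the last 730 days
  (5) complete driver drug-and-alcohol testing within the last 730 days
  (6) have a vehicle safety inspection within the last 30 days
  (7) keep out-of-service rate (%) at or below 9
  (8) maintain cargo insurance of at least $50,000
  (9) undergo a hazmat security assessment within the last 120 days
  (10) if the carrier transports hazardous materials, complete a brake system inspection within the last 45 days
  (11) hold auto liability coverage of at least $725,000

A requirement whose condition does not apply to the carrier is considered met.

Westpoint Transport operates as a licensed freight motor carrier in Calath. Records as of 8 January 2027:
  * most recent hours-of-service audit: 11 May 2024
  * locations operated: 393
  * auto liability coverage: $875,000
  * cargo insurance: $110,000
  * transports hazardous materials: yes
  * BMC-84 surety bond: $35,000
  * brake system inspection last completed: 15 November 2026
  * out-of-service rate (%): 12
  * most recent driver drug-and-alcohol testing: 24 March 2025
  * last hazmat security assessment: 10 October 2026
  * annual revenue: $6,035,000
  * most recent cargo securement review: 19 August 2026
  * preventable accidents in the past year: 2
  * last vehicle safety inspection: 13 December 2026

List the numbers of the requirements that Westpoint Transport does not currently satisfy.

1. preventable accidents in the past year 2 ≤ 4 → met
2. BMC-84 surety bond $35,000 < $50,000 → not met
3. cargo securement review 142 days ago vs limit 270 → met
4. hours-of-service audit 972 days ago vs limit 730 → not met
5. driver drug-and-alcohol testing 655 days ago vs limit 730 → met
6. vehicle safety inspection 26 days ago vs limit 30 → met
7. out-of-service rate (%) 12 > 9 → not met
8. cargo insurance $110,000 ≥ $50,000 → met
9. hazmat security assessment 90 days ago vs limit 120 → met
10. condition 'transports hazardous materials' holds; brake system inspection 54 days ago vs limit 45 → not met
11. auto liability coverage $875,000 ≥ $725,000 → met
Not met: 2, 4, 7, 10

2, 4, 7, 10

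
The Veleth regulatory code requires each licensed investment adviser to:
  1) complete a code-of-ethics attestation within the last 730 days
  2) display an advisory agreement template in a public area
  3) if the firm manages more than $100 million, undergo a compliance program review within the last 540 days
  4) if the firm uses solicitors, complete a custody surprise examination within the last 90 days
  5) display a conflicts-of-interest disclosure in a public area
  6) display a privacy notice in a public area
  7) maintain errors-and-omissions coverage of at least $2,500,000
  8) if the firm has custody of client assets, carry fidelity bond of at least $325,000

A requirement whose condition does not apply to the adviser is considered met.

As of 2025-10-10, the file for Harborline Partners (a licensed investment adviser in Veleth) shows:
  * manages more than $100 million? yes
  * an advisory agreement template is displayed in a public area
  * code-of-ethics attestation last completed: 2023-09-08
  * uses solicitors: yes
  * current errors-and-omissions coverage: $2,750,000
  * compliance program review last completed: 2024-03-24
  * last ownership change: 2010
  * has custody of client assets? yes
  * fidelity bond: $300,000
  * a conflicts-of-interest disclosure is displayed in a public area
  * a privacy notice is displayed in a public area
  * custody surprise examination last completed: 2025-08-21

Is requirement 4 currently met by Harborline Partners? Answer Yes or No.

Yes

4. condition 'uses solicitors' holds; custody surprise examination 50 days ago vs limit 90 → met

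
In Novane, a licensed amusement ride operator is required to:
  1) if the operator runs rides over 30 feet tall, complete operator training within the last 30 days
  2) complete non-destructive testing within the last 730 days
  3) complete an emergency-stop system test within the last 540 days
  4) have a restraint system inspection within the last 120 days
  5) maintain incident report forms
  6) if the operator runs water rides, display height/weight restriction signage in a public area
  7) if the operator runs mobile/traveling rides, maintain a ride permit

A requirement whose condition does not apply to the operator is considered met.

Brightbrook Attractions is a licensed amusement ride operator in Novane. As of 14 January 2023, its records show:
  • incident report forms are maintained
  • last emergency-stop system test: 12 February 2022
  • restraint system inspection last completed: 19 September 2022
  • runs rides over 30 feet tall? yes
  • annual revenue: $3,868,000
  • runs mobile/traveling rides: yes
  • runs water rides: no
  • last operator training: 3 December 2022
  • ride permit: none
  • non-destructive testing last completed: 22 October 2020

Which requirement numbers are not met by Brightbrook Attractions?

1. condition 'runs rides over 30 feet tall' holds; operator training 42 days ago vs limit 30 → not met
2. non-destructive testing 814 days ago vs limit 730 → not met
3. emergency-stop system test 336 days ago vs limit 540 → met
4. restraint system inspection 117 days ago vs limit 120 → met
5. incident report forms present → met
6. condition 'runs water rides' does not hold → requirement n/a → met
7. condition 'runs mobile/traveling rides' holds; ride permit absent → not met
Not met: 1, 2, 7

1, 2, 7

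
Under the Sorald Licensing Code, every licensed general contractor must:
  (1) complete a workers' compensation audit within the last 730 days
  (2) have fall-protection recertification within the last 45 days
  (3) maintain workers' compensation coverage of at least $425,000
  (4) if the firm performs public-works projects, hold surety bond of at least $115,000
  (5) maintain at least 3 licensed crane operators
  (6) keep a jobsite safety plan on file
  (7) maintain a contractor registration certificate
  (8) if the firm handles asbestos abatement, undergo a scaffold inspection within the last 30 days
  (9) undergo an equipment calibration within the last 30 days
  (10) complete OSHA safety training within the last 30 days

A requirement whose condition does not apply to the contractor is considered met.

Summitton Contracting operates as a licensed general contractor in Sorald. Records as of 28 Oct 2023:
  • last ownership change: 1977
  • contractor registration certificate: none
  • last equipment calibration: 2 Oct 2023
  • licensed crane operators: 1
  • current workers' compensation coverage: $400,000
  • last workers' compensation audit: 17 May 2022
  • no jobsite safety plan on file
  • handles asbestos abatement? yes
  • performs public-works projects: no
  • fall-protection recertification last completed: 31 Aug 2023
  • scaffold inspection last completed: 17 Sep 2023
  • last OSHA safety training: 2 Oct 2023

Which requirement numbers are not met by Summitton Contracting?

1. workers' compensation audit 529 days ago vs limit 730 → met
2. fall-protection recertification 58 days ago vs limit 45 → not met
3. workers' compensation coverage $400,000 < $425,000 → not met
4. condition 'performs public-works projects' does not hold → requirement n/a → met
5. licensed crane operators 1 < 3 → not met
6. jobsite safety plan absent → not met
7. contractor registration certificate absent → not met
8. condition 'handles asbestos abatement' holds; scaffold inspection 41 days ago vs limit 30 → not met
9. equipment calibration 26 days ago vs limit 30 → met
10. OSHA safety training 26 days ago vs limit 30 → met
Not met: 2, 3, 5, 6, 7, 8

2, 3, 5, 6, 7, 8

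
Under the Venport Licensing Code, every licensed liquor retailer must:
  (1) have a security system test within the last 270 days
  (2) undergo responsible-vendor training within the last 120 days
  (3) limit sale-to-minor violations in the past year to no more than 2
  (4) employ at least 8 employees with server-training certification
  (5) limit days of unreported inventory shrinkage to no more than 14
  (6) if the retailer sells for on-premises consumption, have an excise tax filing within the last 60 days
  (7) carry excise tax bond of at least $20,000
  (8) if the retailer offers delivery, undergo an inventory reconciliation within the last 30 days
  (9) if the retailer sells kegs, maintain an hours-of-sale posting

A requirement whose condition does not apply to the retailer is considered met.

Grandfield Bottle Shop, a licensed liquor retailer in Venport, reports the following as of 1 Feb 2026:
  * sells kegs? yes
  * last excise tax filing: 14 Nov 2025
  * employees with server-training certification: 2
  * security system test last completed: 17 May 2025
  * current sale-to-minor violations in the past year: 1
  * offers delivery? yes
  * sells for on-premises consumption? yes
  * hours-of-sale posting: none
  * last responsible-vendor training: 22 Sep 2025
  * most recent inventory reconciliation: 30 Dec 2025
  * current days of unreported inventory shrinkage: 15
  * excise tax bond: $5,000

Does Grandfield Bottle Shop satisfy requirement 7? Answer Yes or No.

7. excise tax bond $5,000 < $20,000 → not met

No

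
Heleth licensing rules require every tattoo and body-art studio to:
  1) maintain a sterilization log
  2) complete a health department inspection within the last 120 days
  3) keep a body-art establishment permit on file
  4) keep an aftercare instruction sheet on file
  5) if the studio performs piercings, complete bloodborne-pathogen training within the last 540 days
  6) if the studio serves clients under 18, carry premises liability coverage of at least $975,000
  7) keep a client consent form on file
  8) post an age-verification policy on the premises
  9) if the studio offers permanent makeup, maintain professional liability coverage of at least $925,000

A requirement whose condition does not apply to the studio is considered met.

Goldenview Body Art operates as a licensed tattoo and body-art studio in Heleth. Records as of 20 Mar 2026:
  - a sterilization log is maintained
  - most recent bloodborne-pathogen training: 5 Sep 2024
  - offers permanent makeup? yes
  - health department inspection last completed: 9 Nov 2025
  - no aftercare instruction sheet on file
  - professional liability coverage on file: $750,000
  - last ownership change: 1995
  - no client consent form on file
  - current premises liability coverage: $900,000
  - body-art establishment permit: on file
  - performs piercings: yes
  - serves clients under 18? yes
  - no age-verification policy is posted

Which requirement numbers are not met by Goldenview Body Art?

2, 4, 5, 6, 7, 8, 9

1. sterilization log present → met
2. health department inspection 131 days ago vs limit 120 → not met
3. body-art establishment permit present → met
4. aftercare instruction sheet absent → not met
5. condition 'performs piercings' holds; bloodborne-pathogen training 561 days ago vs limit 540 → not met
6. condition 'serves clients under 18' holds; premises liability coverage $900,000 < $975,000 → not met
7. client consent form absent → not met
8. age-verification policy absent → not met
9. condition 'offers permanent makeup' holds; professional liability coverage $750,000 < $925,000 → not met
Not met: 2, 4, 5, 6, 7, 8, 9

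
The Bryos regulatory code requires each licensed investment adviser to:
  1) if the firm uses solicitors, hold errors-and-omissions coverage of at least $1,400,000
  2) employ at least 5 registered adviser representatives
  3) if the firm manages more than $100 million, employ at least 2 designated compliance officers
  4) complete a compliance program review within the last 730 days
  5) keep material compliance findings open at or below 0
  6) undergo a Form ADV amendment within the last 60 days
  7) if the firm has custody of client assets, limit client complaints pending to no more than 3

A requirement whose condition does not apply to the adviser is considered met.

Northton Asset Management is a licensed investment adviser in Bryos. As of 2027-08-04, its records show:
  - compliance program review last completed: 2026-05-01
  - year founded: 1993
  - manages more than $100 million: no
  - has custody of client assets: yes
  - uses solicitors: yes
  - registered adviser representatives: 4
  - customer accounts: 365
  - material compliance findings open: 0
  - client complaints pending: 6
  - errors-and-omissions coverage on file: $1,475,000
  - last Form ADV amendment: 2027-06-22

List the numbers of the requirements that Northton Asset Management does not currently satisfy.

2, 7

1. condition 'uses solicitors' holds; errors-and-omissions coverage $1,475,000 ≥ $1,400,000 → met
2. registered adviser representatives 4 < 5 → not met
3. condition 'manages more than $100 million' does not hold → requirement n/a → met
4. compliance program review 460 days ago vs limit 730 → met
5. material compliance findings open 0 ≤ 0 → met
6. Form ADV amendment 43 days ago vs limit 60 → met
7. condition 'has custody of client assets' holds; client complaints pending 6 > 3 → not met
Not met: 2, 7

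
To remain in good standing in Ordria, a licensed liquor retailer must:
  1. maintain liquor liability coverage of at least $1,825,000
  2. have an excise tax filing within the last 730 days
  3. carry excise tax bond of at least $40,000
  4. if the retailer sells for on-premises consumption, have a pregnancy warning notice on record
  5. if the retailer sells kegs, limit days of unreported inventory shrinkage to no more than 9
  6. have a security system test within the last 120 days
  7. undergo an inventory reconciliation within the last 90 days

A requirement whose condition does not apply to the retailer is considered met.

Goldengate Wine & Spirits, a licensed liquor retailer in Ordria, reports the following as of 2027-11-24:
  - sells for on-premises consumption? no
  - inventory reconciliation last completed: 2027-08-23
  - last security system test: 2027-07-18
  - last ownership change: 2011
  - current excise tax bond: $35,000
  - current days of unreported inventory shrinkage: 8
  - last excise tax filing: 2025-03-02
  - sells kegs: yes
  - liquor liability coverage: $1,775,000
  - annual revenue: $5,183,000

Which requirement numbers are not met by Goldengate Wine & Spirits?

1, 2, 3, 6, 7

1. liquor liability coverage $1,775,000 < $1,825,000 → not met
2. excise tax filing 997 days ago vs limit 730 → not met
3. excise tax bond $35,000 < $40,000 → not met
4. condition 'sells for on-premises consumption' does not hold → requirement n/a → met
5. condition 'sells kegs' holds; days of unreported inventory shrinkage 8 ≤ 9 → met
6. security system test 129 days ago vs limit 120 → not met
7. inventory reconciliation 93 days ago vs limit 90 → not met
Not met: 1, 2, 3, 6, 7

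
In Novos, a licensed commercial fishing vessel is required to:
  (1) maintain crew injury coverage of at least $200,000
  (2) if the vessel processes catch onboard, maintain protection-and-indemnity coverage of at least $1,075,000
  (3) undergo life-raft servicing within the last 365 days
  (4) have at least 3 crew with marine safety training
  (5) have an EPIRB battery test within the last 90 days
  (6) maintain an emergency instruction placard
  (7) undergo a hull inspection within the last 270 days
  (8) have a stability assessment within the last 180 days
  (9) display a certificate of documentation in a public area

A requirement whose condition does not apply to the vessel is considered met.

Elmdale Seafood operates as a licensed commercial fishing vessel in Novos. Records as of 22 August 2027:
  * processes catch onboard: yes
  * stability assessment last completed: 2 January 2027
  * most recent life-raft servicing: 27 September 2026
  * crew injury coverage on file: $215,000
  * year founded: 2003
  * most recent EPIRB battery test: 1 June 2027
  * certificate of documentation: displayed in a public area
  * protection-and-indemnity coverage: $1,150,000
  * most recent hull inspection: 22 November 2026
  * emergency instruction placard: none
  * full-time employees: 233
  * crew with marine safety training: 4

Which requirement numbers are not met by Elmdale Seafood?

6, 7, 8

1. crew injury coverage $215,000 ≥ $200,000 → met
2. condition 'processes catch onboard' holds; protection-and-indemnity coverage $1,150,000 ≥ $1,075,000 → met
3. life-raft servicing 329 days ago vs limit 365 → met
4. crew with marine safety training 4 ≥ 3 → met
5. EPIRB battery test 82 days ago vs limit 90 → met
6. emergency instruction placard absent → not met
7. hull inspection 273 days ago vs limit 270 → not met
8. stability assessment 232 days ago vs limit 180 → not met
9. certificate of documentation present → met
Not met: 6, 7, 8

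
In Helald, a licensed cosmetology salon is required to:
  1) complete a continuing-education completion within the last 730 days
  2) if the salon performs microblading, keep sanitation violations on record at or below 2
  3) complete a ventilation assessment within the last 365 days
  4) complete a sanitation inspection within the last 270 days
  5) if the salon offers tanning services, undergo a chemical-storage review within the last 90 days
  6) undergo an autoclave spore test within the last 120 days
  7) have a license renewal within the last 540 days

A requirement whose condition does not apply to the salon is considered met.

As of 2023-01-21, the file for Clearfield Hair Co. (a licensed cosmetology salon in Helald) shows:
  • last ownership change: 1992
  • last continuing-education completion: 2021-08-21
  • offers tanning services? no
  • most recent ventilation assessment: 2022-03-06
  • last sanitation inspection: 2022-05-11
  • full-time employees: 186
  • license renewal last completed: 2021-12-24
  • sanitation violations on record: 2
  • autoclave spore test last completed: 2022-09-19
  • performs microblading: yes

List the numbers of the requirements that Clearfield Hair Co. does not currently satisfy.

1. continuing-education completion 518 days ago vs limit 730 → met
2. condition 'performs microblading' holds; sanitation violations on record 2 ≤ 2 → met
3. ventilation assessment 321 days ago vs limit 365 → met
4. sanitation inspection 255 days ago vs limit 270 → met
5. condition 'offers tanning services' does not hold → requirement n/a → met
6. autoclave spore test 124 days ago vs limit 120 → not met
7. license renewal 393 days ago vs limit 540 → met
Not met: 6

6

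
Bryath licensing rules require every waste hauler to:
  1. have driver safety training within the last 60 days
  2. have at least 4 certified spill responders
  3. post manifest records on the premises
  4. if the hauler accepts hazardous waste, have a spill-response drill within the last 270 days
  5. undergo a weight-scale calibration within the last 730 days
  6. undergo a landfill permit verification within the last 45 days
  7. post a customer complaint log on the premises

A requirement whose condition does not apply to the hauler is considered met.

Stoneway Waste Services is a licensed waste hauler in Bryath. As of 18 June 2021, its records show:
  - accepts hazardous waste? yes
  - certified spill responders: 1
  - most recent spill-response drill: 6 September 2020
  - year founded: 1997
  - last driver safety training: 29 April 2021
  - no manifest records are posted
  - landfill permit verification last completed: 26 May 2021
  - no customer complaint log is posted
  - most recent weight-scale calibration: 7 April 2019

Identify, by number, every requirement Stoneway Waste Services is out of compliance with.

2, 3, 4, 5, 7

1. driver safety training 50 days ago vs limit 60 → met
2. certified spill responders 1 < 4 → not met
3. manifest records absent → not met
4. condition 'accepts hazardous waste' holds; spill-response drill 285 days ago vs limit 270 → not met
5. weight-scale calibration 803 days ago vs limit 730 → not met
6. landfill permit verification 23 days ago vs limit 45 → met
7. customer complaint log absent → not met
Not met: 2, 3, 4, 5, 7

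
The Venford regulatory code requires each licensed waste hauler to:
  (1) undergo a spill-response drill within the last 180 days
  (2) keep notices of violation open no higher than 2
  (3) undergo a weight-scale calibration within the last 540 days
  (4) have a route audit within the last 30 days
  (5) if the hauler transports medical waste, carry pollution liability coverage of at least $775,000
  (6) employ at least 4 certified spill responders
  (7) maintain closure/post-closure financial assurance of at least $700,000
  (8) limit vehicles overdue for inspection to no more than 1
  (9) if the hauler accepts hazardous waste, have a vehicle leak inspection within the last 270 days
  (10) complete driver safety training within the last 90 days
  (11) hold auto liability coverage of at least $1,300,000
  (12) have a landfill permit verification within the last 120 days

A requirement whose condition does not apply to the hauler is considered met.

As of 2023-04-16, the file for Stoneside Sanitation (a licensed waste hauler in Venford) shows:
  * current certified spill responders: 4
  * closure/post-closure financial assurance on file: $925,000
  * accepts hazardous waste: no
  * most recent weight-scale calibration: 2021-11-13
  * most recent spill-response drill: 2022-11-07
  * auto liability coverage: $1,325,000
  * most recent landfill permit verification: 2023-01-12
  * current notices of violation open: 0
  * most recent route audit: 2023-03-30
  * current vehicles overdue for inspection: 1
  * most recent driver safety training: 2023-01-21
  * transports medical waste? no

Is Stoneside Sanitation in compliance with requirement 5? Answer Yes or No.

5. condition 'transports medical waste' does not hold → requirement n/a → met

Yes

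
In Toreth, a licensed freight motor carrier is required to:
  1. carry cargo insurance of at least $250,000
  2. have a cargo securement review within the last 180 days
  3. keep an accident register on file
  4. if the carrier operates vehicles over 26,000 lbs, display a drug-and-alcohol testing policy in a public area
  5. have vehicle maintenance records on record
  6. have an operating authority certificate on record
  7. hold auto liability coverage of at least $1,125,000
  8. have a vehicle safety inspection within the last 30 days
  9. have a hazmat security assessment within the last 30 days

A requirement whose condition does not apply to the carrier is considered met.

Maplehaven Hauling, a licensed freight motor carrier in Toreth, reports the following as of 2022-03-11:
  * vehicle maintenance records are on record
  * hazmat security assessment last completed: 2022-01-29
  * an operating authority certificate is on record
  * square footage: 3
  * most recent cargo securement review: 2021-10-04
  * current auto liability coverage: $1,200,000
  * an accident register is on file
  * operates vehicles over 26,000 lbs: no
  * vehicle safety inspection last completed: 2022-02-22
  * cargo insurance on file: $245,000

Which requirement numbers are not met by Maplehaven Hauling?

1, 9

1. cargo insurance $245,000 < $250,000 → not met
2. cargo securement review 158 days ago vs limit 180 → met
3. accident register present → met
4. condition 'operates vehicles over 26,000 lbs' does not hold → requirement n/a → met
5. vehicle maintenance records present → met
6. operating authority certificate present → met
7. auto liability coverage $1,200,000 ≥ $1,125,000 → met
8. vehicle safety inspection 17 days ago vs limit 30 → met
9. hazmat security assessment 41 days ago vs limit 30 → not met
Not met: 1, 9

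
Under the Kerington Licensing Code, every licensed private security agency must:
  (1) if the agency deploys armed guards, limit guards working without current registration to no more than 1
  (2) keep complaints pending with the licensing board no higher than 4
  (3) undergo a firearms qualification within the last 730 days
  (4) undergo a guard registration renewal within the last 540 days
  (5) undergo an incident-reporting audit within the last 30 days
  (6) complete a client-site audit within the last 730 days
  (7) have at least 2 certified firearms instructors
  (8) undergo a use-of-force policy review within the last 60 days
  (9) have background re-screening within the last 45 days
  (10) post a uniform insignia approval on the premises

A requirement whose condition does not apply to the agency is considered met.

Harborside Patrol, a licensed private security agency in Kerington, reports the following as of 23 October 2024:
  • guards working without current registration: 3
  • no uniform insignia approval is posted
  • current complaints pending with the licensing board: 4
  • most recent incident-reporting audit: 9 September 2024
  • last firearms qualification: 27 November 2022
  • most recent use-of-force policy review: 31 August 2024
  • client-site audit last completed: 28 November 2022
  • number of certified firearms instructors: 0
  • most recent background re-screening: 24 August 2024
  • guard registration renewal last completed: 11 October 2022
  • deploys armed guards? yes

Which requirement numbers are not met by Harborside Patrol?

1, 4, 5, 7, 9, 10

1. condition 'deploys armed guards' holds; guards working without current registration 3 > 1 → not met
2. complaints pending with the licensing board 4 ≤ 4 → met
3. firearms qualification 696 days ago vs limit 730 → met
4. guard registration renewal 743 days ago vs limit 540 → not met
5. incident-reporting audit 44 days ago vs limit 30 → not met
6. client-site audit 695 days ago vs limit 730 → met
7. certified firearms instructors 0 < 2 → not met
8. use-of-force policy review 53 days ago vs limit 60 → met
9. background re-screening 60 days ago vs limit 45 → not met
10. uniform insignia approval absent → not met
Not met: 1, 4, 5, 7, 9, 10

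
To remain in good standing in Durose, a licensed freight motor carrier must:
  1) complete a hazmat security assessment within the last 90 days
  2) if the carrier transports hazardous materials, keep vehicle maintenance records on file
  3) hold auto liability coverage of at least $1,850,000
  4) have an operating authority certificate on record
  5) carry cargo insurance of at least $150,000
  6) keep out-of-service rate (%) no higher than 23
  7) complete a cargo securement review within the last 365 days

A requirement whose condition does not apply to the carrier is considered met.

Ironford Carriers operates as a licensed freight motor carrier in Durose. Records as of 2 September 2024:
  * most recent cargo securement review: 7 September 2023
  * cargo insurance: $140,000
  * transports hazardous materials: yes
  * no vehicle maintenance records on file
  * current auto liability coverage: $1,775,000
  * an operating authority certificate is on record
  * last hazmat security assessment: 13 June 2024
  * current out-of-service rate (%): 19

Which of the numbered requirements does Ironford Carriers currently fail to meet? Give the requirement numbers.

1. hazmat security assessment 81 days ago vs limit 90 → met
2. condition 'transports hazardous materials' holds; vehicle maintenance records absent → not met
3. auto liability coverage $1,775,000 < $1,850,000 → not met
4. operating authority certificate present → met
5. cargo insurance $140,000 < $150,000 → not met
6. out-of-service rate (%) 19 ≤ 23 → met
7. cargo securement review 361 days ago vs limit 365 → met
Not met: 2, 3, 5

2, 3, 5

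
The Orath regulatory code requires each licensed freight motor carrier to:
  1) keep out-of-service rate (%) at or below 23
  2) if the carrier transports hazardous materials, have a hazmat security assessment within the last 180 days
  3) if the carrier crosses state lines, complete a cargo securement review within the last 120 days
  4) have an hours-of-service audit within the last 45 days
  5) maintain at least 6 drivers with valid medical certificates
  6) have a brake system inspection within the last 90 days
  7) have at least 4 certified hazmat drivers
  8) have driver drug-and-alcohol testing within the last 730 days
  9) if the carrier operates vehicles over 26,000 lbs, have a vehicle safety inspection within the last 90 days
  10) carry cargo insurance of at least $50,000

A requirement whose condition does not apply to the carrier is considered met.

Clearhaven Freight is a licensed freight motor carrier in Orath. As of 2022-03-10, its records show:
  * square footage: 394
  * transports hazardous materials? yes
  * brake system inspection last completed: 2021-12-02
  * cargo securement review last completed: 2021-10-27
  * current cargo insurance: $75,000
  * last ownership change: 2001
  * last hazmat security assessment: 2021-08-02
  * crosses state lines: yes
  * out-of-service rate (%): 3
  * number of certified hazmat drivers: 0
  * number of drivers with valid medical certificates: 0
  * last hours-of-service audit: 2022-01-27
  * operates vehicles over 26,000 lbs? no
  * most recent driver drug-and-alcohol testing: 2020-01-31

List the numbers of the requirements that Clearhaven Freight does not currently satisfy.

1. out-of-service rate (%) 3 ≤ 23 → met
2. condition 'transports hazardous materials' holds; hazmat security assessment 220 days ago vs limit 180 → not met
3. condition 'crosses state lines' holds; cargo securement review 134 days ago vs limit 120 → not met
4. hours-of-service audit 42 days ago vs limit 45 → met
5. drivers with valid medical certificates 0 < 6 → not met
6. brake system inspection 98 days ago vs limit 90 → not met
7. certified hazmat drivers 0 < 4 → not met
8. driver drug-and-alcohol testing 769 days ago vs limit 730 → not met
9. condition 'operates vehicles over 26,000 lbs' does not hold → requirement n/a → met
10. cargo insurance $75,000 ≥ $50,000 → met
Not met: 2, 3, 5, 6, 7, 8

2, 3, 5, 6, 7, 8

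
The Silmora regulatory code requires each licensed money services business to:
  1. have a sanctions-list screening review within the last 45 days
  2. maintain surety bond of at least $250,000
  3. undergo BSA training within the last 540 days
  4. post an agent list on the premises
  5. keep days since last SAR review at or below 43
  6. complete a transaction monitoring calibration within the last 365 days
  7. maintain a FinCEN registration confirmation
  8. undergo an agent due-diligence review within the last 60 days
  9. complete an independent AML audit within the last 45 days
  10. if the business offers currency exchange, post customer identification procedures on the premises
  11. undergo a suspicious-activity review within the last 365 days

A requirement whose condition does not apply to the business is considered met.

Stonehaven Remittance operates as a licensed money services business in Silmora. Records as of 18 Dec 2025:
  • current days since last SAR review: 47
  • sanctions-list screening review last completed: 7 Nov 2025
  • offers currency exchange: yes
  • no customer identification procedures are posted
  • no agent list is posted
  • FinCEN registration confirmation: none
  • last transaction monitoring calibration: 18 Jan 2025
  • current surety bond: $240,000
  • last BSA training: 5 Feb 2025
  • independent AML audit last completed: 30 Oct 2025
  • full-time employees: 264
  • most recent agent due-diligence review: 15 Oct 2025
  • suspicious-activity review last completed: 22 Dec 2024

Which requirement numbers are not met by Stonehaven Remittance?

1. sanctions-list screening review 41 days ago vs limit 45 → met
2. surety bond $240,000 < $250,000 → not met
3. BSA training 316 days ago vs limit 540 → met
4. agent list absent → not met
5. days since last SAR review 47 > 43 → not met
6. transaction monitoring calibration 334 days ago vs limit 365 → met
7. FinCEN registration confirmation absent → not met
8. agent due-diligence review 64 days ago vs limit 60 → not met
9. independent AML audit 49 days ago vs limit 45 → not met
10. condition 'offers currency exchange' holds; customer identification procedures absent → not met
11. suspicious-activity review 361 days ago vs limit 365 → met
Not met: 2, 4, 5, 7, 8, 9, 10

2, 4, 5, 7, 8, 9, 10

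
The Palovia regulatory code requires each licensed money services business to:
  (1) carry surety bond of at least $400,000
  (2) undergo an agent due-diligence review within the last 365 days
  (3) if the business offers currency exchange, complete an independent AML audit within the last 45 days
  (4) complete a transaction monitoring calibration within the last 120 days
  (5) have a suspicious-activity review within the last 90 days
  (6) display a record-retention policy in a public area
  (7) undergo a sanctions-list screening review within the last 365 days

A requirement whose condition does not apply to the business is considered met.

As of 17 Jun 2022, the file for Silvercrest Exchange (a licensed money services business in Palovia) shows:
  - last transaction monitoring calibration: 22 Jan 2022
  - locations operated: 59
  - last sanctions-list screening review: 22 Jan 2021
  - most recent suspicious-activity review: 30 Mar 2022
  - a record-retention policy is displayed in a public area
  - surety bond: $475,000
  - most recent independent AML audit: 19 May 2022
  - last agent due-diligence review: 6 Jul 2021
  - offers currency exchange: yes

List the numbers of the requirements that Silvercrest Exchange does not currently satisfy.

1. surety bond $475,000 ≥ $400,000 → met
2. agent due-diligence review 346 days ago vs limit 365 → met
3. condition 'offers currency exchange' holds; independent AML audit 29 days ago vs limit 45 → met
4. transaction monitoring calibration 146 days ago vs limit 120 → not met
5. suspicious-activity review 79 days ago vs limit 90 → met
6. record-retention policy present → met
7. sanctions-list screening review 511 days ago vs limit 365 → not met
Not met: 4, 7

4, 7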